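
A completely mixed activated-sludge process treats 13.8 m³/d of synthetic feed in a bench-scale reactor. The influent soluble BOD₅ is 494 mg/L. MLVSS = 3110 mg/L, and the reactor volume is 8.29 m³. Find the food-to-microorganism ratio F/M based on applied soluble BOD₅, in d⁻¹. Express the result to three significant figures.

F/M ≈ 0.264 d⁻¹

F/M = applied load / biomass = Q·S₀/(V·X) = 13.8 × 494 / (8.290 × 3110) = 0.2644 d⁻¹.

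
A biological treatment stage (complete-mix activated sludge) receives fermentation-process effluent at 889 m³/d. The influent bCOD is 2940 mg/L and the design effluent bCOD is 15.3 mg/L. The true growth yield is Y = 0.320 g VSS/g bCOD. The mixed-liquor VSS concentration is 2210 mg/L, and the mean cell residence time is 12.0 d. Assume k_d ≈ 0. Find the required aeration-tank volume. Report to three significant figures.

V·X = Y·Q·ΔS·θ_c gives V = 0.320 × 889 × (2940 − 15.3) × 12.0 / 2210 = 4518 m³.

V ≈ 4520 m³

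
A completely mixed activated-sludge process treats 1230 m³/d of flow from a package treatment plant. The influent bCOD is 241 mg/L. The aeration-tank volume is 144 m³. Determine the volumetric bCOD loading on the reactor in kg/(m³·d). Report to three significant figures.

L_v ≈ 2.06 kg bCOD/(m³·d)

Applied bCOD load per unit volume = Q·S₀/V = (1230 × 241/1000)/144.0 = 2.059 kg bCOD·m⁻³·d⁻¹.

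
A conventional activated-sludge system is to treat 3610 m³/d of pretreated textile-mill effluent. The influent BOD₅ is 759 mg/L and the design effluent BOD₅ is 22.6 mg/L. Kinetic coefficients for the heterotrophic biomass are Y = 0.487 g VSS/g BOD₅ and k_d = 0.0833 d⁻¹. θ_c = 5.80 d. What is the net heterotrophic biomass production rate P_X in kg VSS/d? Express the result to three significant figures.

P_X ≈ 873 kg VSS/d

Correct the yield for decay: Y_obs = Y/(1 + k_d θ_c) = 0.487 / (1 + 0.0833 × 5.80) = 0.487 / 1.483 = 0.3284.
Q·(S₀ − S) = 3610 × (759 − 22.6) × 10⁻³ = 2658 kg/d removed.
Net biomass production P_X = Y_obs × Q·(S₀ − S) = 0.3284 × 2658 = 872.9 kg VSS/d.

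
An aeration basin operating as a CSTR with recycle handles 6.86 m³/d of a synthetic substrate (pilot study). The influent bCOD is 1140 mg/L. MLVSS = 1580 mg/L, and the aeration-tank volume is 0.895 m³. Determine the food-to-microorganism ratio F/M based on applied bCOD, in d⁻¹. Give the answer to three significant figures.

F/M ≈ 5.53 d⁻¹

F/M = Q·S₀ / (V·X) = 6.86 × 1140 / (0.8950 × 1580) = 5.530 g bCOD·(g VSS·d)⁻¹.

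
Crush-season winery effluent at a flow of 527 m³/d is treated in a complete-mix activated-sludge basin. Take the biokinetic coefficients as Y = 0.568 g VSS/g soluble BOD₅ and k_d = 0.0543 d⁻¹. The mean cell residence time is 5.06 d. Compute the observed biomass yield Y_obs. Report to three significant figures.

The observed yield is Y_obs = Y/(1 + k_d·θ_c) = 0.568 / (1 + 0.0543 × 5.06) = 0.568 / 1.275 = 0.4456 g VSS per g soluble BOD₅ removed.

Y_obs ≈ 0.446 g VSS/g soluble BOD₅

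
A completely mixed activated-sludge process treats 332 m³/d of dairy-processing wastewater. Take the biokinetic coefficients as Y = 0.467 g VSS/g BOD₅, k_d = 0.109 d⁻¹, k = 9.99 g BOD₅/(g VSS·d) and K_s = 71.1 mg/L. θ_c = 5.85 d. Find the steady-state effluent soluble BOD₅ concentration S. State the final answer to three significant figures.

S ≈ 4.54 mg/L

For a completely mixed reactor with recycle the Lawrence–McCarty relation gives S = K_s·(1 + k_d·θ_c) / [θ_c·(Y·k − k_d) − 1] = 71.1 × (1 + 0.109 × 5.85) / [5.85 × (0.467 × 9.99 − 0.109) − 1] = 116.4 / 25.65 = 4.539 mg/L.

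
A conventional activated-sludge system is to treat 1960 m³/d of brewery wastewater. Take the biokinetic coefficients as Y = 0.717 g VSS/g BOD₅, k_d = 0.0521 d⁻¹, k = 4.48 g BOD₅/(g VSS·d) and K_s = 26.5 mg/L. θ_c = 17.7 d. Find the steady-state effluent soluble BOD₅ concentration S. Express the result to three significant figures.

S ≈ 0.927 mg/L

From the Monod/SRT balance for a CMAS, S = K_s·(1+k_d θ_c)/[θ_c·(Y k − k_d) − 1] = 26.5 × (1 + 0.0521 × 17.7) / [17.7 × (0.717 × 4.48 − 0.0521) − 1] = 50.94 / 54.93 = 0.9273 mg/L.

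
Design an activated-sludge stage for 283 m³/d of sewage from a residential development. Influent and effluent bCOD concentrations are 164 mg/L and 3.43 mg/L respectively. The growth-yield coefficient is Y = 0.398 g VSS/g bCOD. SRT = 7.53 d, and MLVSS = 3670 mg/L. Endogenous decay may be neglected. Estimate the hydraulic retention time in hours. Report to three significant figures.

τ ≈ 3.15 h

V·X = Y·Q·ΔS·θ_c gives V = 0.398 × 283 × (164 − 3.43) × 7.53 / 3670 = 37.11 m³.
τ = V/Q = 37.11/283 = 0.1311 d, or 3.147 h.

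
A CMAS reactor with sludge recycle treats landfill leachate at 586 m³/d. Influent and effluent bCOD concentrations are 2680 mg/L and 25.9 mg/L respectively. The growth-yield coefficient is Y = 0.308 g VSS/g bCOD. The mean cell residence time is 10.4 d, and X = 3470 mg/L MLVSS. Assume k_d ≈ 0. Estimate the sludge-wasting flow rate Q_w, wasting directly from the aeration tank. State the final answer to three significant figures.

With k_d = 0 the design equation reduces to V = Y Q (S₀−S) θ_c / X = 0.308 × 586 × (2680 − 25.9) × 10.4 / 3470 = 1436 m³.
For wasting at MLVSS concentration, Q_w = V/θ_c = 1436/10.4 = 138.0 m³/d.

Q_w ≈ 138 m³/d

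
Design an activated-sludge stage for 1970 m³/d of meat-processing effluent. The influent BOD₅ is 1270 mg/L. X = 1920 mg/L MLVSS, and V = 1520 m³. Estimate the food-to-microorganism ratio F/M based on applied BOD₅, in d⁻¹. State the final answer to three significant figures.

F/M = applied load / biomass = Q·S₀/(V·X) = 1970 × 1270 / (1520 × 1920) = 0.8573 d⁻¹.

F/M ≈ 0.857 d⁻¹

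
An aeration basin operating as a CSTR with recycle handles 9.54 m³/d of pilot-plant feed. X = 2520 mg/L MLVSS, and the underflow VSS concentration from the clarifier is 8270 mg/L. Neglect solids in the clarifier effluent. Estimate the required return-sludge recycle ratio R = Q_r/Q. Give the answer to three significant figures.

R ≈ 0.438

R = Q_r/Q = X/(X_r − X) = 2520 / (8270 − 2520) = 0.4383.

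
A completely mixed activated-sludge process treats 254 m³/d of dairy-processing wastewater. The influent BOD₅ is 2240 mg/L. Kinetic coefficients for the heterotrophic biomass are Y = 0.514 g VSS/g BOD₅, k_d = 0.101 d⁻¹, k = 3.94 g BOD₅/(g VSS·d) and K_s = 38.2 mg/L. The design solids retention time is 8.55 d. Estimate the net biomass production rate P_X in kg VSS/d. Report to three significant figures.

Effluent substrate depends only on kinetics and SRT: S = K_s(1 + k_d θ_c) / [θ_c(Yk − k_d) − 1] = 38.2 × (1 + 0.101 × 8.55) / [8.55 × (0.514 × 3.94 − 0.101) − 1] = 71.19 / 15.45 = 4.607 mg/L.
Observed yield with endogenous decay: Y_obs = Y / (1 + k_d·θ_c) = 0.514 / (1 + 0.101 × 8.55) = 0.514 / 1.864 = 0.2758 g VSS/g BOD₅.
ΔS = 2240 − 4.61 = 2235 mg/L, so the substrate removal rate is 254 × 2235/1000 = 567.8 kg BOD₅/d.
Net biomass production P_X = Y_obs × Q·(S₀ − S) = 0.2758 × 567.8 = 156.6 kg VSS/d.

P_X ≈ 157 kg VSS/d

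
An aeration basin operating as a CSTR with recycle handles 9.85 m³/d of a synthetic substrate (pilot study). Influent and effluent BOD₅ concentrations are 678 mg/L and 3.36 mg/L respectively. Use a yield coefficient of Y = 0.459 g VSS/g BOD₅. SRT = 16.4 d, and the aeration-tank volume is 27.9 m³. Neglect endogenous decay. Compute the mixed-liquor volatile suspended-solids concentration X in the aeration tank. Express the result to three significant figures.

Without decay, X = Y Q (S₀−S) θ_c / V = 0.459 × 9.85 × (678 − 3.36) × 16.4 / 27.9 = 1793 mg/L.

X ≈ 1790 mg/L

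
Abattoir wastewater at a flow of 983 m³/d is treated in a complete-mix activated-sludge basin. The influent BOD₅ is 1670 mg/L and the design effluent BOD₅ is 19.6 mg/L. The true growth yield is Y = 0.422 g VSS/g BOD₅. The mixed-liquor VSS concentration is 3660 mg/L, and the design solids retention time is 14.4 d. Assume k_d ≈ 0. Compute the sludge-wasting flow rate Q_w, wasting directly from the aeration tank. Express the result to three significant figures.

Q_w ≈ 187 m³/d

V·X = Y·Q·ΔS·θ_c gives V = 0.422 × 983 × (1670 − 19.6) × 14.4 / 3660 = 2694 m³.
For wasting at MLVSS concentration, Q_w = V/θ_c = 2694/14.4 = 187.1 m³/d.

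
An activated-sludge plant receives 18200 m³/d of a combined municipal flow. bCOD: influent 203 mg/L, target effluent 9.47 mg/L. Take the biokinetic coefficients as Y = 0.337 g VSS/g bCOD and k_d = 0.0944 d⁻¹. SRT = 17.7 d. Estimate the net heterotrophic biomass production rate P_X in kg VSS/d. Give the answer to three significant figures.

P_X ≈ 444 kg VSS/d

The observed yield is Y_obs = Y/(1 + k_d·θ_c) = 0.337 / (1 + 0.0944 × 17.7) = 0.337 / 2.671 = 0.1262 g VSS per g bCOD removed.
Q·(S₀ − S) = 18200 × (203 − 9.47) × 10⁻³ = 3522 kg/d removed.
P_X = Y_obs · Q(S₀ − S) = 0.1262 × 3522 = 444.4 kg VSS/d.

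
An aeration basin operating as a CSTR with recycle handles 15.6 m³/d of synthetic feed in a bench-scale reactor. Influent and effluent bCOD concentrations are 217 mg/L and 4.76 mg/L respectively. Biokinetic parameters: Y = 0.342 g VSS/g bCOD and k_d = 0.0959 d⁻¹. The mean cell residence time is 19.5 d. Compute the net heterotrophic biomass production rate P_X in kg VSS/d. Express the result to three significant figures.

Correct the yield for decay: Y_obs = Y/(1 + k_d θ_c) = 0.342 / (1 + 0.0959 × 19.5) = 0.342 / 2.870 = 0.1192.
Mass of bCOD removed per day: Q(S₀ − S) = 15.6 × 212.2 g/m³ = 3.311 kg/d.
P_X = Y_obs · Q(S₀ − S) = 0.1192 × 3.311 = 0.3945 kg VSS/d.

P_X ≈ 0.395 kg VSS/d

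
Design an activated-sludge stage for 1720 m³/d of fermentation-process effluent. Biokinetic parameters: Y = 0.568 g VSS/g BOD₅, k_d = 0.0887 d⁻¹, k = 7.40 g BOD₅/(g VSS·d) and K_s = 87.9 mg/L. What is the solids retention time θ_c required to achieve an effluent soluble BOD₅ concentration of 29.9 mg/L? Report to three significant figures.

θ_c ≈ 1.02 d

From 1/θ_c = Y·k·S/(K_s + S) − k_d: Y·k·S/(K_s+S) = 0.568 × 7.40 × 29.9 / (87.9 + 29.9) = 1.067 d⁻¹.
θ_c = 1/(μ − k_d) = 1/(1.067 − 0.0887) = 1/0.9782 = 1.022 d.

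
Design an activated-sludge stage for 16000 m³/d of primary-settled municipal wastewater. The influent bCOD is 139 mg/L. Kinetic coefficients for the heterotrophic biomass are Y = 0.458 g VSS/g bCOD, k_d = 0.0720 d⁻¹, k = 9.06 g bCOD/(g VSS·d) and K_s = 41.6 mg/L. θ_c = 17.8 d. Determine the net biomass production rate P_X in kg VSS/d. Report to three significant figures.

From the Monod/SRT balance for a CMAS, S = K_s·(1+k_d θ_c)/[θ_c·(Y k − k_d) − 1] = 41.6 × (1 + 0.0720 × 17.8) / [17.8 × (0.458 × 9.06 − 0.0720) − 1] = 94.91 / 71.58 = 1.326 mg/L.
Y_obs = Y / (1 + k_d θ_c) = 0.458 / (1 + 0.0720 × 17.8) = 0.458 / 2.282 = 0.2007.
ΔS = 139 − 1.33 = 137.7 mg/L, so the substrate removal rate is 16000 × 137.7/1000 = 2203 kg bCOD/d.
So the net sludge growth is P_X = 0.2007 × 2203 = 442.2 kg VSS/d.

P_X ≈ 442 kg VSS/d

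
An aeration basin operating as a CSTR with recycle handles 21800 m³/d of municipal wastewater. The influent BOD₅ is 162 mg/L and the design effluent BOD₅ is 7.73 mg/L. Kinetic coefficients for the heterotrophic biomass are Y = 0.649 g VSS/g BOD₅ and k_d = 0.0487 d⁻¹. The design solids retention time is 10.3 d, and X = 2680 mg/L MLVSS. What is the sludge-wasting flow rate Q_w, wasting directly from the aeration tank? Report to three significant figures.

Steady-state biomass mass balance: V·X·(1 + k_d·θ_c) = Y·Q·(S₀ − S)·θ_c, so V = 0.649 × 21800 × (162 − 7.73) × 10.3 / [2680 × (1 + 0.0487 × 10.3)] = 2.25×10^7 / 4024 = 5586 m³.
Wasting from the aeration tank: Q_w = V / θ_c = 5586 / 10.3 = 542.4 m³/d.

Q_w ≈ 542 m³/d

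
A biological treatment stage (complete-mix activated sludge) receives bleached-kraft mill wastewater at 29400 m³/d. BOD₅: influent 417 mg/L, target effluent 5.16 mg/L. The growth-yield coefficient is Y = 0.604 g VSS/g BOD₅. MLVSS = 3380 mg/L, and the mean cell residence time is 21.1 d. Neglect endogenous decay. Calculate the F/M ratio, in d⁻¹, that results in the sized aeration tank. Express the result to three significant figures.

V·X = Y·Q·ΔS·θ_c gives V = 0.604 × 29400 × (417 − 5.16) × 21.1 / 3380 = 45654 m³.
F/M = Q·S₀ / (V·X) = 29400 × 417 / (45654 × 3380) = 0.07945 g BOD₅·(g VSS·d)⁻¹.

F/M ≈ 0.0794 d⁻¹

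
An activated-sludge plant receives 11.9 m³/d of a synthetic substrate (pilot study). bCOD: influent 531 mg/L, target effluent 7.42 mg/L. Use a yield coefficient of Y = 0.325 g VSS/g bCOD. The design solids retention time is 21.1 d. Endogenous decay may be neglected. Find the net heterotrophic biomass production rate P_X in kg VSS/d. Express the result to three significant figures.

Since k_d ≈ 0, Y_obs = Y = 0.325 g VSS/g bCOD.
ΔS = 531 − 7.42 = 523.6 mg/L, so the substrate removal rate is 11.9 × 523.6/1000 = 6.231 kg bCOD/d.
Biomass produced: P_X = Y_obs·Q·ΔS = 0.3250 × 6.231 ≈ 2.025 kg VSS/d.

P_X ≈ 2.02 kg VSS/d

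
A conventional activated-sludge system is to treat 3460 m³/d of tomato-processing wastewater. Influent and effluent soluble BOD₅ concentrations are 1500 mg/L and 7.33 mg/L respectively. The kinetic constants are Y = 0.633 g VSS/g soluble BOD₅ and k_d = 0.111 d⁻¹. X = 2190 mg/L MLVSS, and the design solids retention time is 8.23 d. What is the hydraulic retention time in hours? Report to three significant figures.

Steady-state biomass mass balance: V·X·(1 + k_d·θ_c) = Y·Q·(S₀ − S)·θ_c, so V = 0.633 × 3460 × (1500 − 7.33) × 8.23 / [2190 × (1 + 0.111 × 8.23)] = 2.69×10^7 / 4191 = 6420 m³.
Hydraulic retention time τ = V/Q = 6420 / 3460 = 1.856 d = 44.53 h.

τ ≈ 44.5 h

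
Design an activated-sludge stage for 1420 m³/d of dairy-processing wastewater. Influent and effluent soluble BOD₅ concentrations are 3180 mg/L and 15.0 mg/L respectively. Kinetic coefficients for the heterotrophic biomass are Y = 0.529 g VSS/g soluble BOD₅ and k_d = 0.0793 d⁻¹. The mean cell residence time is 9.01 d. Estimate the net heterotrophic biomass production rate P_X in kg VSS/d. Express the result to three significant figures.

P_X ≈ 1390 kg VSS/d

Y_obs = Y / (1 + k_d θ_c) = 0.529 / (1 + 0.0793 × 9.01) = 0.529 / 1.714 = 0.3085.
Substrate removed = Q·(S₀ − S) = 1420 m³/d × (3180 − 15.0) g/m³ = 4.49×10^6 g/d = 4494 kg/d.
P_X = Y_obs · Q(S₀ − S) = 0.3085 × 4494 = 1387 kg VSS/d.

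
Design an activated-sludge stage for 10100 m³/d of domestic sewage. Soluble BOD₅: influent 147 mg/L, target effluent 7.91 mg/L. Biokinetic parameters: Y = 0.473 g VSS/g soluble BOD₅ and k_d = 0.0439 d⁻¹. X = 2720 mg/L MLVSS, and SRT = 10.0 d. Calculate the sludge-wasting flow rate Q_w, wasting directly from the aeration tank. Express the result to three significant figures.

Q_w ≈ 170 m³/d

Rearranging the biomass balance for a CMAS with decay, V = Y·Q·ΔS·θ_c / [X·(1+k_d θ_c)] = 0.473 × 10100 × (147 − 7.91) × 10.0 / [2720 × (1 + 0.0439 × 10.0)] = 6.64×10^6 / 3914 = 1698 m³.
For wasting at MLVSS concentration, Q_w = V/θ_c = 1698/10.0 = 169.8 m³/d.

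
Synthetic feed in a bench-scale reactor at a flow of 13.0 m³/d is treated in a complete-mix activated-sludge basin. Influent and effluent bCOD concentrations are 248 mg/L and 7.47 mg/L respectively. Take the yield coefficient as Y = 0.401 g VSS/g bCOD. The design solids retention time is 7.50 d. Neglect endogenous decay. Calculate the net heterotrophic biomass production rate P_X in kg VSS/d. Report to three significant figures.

P_X ≈ 1.25 kg VSS/d

No decay correction is needed, so Y_obs = Y = 0.401.
ΔS = 248 − 7.47 = 240.5 mg/L, so the substrate removal rate is 13.0 × 240.5/1000 = 3.127 kg bCOD/d.
Biomass produced: P_X = Y_obs·Q·ΔS = 0.4010 × 3.127 ≈ 1.254 kg VSS/d.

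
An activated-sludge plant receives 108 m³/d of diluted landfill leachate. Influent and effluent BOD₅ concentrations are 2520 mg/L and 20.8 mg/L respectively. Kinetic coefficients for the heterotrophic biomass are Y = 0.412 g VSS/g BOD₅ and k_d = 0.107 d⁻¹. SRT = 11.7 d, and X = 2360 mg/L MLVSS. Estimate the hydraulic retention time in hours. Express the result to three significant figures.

τ ≈ 54.4 h

From the SRT design equation V = Y Q (S₀−S) θ_c / [X (1 + k_d θ_c)] = 0.412 × 108 × (2520 − 20.8) × 11.7 / [2360 × (1 + 0.107 × 11.7)] = 1.3×10^6 / 5314 = 244.8 m³.
HRT = V/Q = 244.8 m³ / 108 m³·d⁻¹ = 2.267 d × 24 = 54.40 h.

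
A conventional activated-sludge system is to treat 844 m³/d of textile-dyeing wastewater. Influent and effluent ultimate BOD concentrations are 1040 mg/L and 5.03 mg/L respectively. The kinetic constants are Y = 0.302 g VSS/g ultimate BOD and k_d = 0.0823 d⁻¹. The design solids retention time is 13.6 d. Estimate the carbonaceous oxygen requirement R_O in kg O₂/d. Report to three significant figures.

Y_obs = Y / (1 + k_d θ_c) = 0.302 / (1 + 0.0823 × 13.6) = 0.302 / 2.119 = 0.1425.
Substrate removed = Q·(S₀ − S) = 844 m³/d × (1040 − 5.03) g/m³ = 8.74×10^5 g/d = 873.5 kg/d.
Net sludge production P_X = 0.1425 × 873.5 = 124.5 kg VSS/d.
R_O = Q·ΔS − 1.42 P_X = 873.5 − 176.8 = 696.8 kg O₂/d.

R_O ≈ 697 kg O₂/d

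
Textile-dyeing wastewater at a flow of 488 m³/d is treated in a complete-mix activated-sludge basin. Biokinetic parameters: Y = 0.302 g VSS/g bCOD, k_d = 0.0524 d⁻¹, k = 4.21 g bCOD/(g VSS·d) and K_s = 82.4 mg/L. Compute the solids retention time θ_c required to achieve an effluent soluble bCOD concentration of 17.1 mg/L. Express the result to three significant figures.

θ_c ≈ 6.02 d

Specific growth rate at S = 17.1 mg/L: μ = YkS/(K_s+S) = 0.302·4.21·17.1/(82.4+17.1) = 0.2185 d⁻¹.
Then 1/θ_c = μ − k_d = 0.2185 − 0.0524 = 0.1661 d⁻¹, giving θ_c = 6.020 d.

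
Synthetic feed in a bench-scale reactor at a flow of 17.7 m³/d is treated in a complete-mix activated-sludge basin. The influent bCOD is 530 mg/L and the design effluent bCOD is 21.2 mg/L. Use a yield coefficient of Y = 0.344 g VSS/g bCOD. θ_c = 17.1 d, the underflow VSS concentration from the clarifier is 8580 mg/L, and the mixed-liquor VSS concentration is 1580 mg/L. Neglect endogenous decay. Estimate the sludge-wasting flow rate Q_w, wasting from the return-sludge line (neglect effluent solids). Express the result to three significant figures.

With k_d = 0 the design equation reduces to V = Y Q (S₀−S) θ_c / X = 0.344 × 17.7 × (530 − 21.2) × 17.1 / 1580 = 33.53 m³.
Wasting from the return line (neglecting effluent solids): Q_w = V·X / (θ_c·X_r) = 33.53 × 1580 / (17.1 × 8580) = 0.3611 m³/d.

Q_w ≈ 0.361 m³/d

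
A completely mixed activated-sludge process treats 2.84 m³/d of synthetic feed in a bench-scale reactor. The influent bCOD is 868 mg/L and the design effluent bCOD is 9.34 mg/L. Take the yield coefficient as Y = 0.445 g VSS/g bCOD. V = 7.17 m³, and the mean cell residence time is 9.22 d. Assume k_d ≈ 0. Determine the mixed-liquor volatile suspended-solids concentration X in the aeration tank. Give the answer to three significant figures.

From V·X = Y·Q·(S₀ − S)·θ_c (decay neglected): X = 0.445 × 2.84 × (868 − 9.34) × 9.22 / 7.17 = 1395 mg/L.

X ≈ 1400 mg/L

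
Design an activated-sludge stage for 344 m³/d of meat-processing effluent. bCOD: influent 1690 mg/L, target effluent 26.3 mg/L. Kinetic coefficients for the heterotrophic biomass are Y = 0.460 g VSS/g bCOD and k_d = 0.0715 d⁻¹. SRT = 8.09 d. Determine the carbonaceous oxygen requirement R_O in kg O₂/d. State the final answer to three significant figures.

Y_obs = Y / (1 + k_d θ_c) = 0.460 / (1 + 0.0715 × 8.09) = 0.460 / 1.578 = 0.2914.
Substrate removed = Q·(S₀ − S) = 344 m³/d × (1690 − 26.3) g/m³ = 5.72×10^5 g/d = 572.3 kg/d.
Biomass synthesised: P_X = Y_obs × 572.3 = 166.8 kg VSS/d.
R_O = Q·(S₀ − S) − 1.42·P_X = 572.3 − 1.42 × 166.8 = 335.5 kg O₂/d.

R_O ≈ 335 kg O₂/d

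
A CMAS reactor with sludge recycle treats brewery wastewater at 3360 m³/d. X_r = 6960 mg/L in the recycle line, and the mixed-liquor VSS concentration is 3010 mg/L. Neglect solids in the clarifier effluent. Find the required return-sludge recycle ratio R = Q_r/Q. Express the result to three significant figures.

R ≈ 0.762

Mass balance around the secondary clarifier (neglecting effluent solids): R = X / (X_r − X) = 3010 / (6960 − 3010) = 0.7620.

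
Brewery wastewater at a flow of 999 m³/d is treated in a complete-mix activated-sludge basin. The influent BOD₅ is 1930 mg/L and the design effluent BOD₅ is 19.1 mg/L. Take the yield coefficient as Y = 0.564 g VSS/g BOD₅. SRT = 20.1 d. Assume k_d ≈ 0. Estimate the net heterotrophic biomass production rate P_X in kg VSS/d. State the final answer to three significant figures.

Since k_d ≈ 0, Y_obs = Y = 0.564 g VSS/g BOD₅.
Mass of BOD₅ removed per day: Q(S₀ − S) = 999 × 1911 g/m³ = 1909 kg/d.
Biomass produced: P_X = Y_obs·Q·ΔS = 0.5640 × 1909 ≈ 1077 kg VSS/d.

P_X ≈ 1080 kg VSS/d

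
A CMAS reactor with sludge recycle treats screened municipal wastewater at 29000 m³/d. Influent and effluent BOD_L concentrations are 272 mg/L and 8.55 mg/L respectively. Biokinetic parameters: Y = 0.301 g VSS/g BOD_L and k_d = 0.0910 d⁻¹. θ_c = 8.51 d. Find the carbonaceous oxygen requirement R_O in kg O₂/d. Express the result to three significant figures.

R_O ≈ 5800 kg O₂/d

Correct the yield for decay: Y_obs = Y/(1 + k_d θ_c) = 0.301 / (1 + 0.0910 × 8.51) = 0.301 / 1.774 = 0.1696.
Mass of BOD_L removed per day: Q(S₀ − S) = 29000 × 263.4 g/m³ = 7640 kg/d.
Biomass synthesised: P_X = Y_obs × 7640 = 1296 kg VSS/d.
R_O = Q·(S₀ − S) − 1.42·P_X = 7640 − 1.42 × 1296 = 5800 kg O₂/d.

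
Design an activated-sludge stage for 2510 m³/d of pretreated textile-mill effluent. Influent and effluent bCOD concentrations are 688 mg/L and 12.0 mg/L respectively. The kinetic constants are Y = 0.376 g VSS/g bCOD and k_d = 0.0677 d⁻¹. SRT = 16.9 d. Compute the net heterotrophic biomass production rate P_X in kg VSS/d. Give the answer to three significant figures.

P_X ≈ 298 kg VSS/d

Observed yield with endogenous decay: Y_obs = Y / (1 + k_d·θ_c) = 0.376 / (1 + 0.0677 × 16.9) = 0.376 / 2.144 = 0.1754 g VSS/g bCOD.
Mass of bCOD removed per day: Q(S₀ − S) = 2510 × 676.0 g/m³ = 1697 kg/d.
P_X = Y_obs · Q(S₀ − S) = 0.1754 × 1697 = 297.5 kg VSS/d.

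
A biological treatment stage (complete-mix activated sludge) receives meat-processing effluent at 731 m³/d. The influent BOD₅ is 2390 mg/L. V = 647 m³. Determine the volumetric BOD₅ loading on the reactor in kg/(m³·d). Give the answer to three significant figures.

L_v ≈ 2.70 kg BOD₅/(m³·d)

Applied BOD₅ load per unit volume = Q·S₀/V = (731 × 2390/1000)/647.0 = 2.700 kg BOD₅·m⁻³·d⁻¹.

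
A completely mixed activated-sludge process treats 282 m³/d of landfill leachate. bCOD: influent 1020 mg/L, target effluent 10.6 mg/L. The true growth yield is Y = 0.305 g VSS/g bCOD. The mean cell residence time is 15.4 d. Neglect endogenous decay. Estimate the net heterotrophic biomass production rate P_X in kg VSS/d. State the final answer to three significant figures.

P_X ≈ 86.8 kg VSS/d

Since k_d ≈ 0, Y_obs = Y = 0.305 g VSS/g bCOD.
ΔS = 1020 − 10.6 = 1009 mg/L, so the substrate removal rate is 282 × 1009/1000 = 284.7 kg bCOD/d.
P_X = Y_obs · Q(S₀ − S) = 0.3050 × 284.7 = 86.82 kg VSS/d.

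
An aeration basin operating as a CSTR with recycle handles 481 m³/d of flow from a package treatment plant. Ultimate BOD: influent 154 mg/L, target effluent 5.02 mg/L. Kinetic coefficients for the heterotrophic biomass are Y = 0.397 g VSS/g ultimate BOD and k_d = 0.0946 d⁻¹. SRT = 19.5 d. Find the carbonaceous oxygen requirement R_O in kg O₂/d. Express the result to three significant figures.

R_O ≈ 57.5 kg O₂/d

The observed yield is Y_obs = Y/(1 + k_d·θ_c) = 0.397 / (1 + 0.0946 × 19.5) = 0.397 / 2.845 = 0.1396 g VSS per g ultimate BOD removed.
Q·(S₀ − S) = 481 × (154 − 5.02) × 10⁻³ = 71.66 kg/d removed.
Net sludge production P_X = 0.1396 × 71.66 = 10.00 kg VSS/d.
R_O = Q·(S₀ − S) − 1.42·P_X = 71.66 − 1.42 × 10.00 = 57.46 kg O₂/d.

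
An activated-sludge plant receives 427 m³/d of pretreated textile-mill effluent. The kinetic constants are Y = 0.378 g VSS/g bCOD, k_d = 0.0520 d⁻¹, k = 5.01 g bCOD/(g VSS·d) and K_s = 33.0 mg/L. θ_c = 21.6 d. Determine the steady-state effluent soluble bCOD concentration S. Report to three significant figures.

S ≈ 1.81 mg/L

For a completely mixed reactor with recycle the Lawrence–McCarty relation gives S = K_s·(1 + k_d·θ_c) / [θ_c·(Y·k − k_d) − 1] = 33.0 × (1 + 0.0520 × 21.6) / [21.6 × (0.378 × 5.01 − 0.0520) − 1] = 70.07 / 38.78 = 1.807 mg/L.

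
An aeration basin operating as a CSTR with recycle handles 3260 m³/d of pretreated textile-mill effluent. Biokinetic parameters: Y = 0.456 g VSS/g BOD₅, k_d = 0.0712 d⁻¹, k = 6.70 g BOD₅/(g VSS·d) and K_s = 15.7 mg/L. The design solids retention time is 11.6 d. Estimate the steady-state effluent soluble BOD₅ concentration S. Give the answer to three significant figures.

Effluent substrate depends only on kinetics and SRT: S = K_s(1 + k_d θ_c) / [θ_c(Yk − k_d) − 1] = 15.7 × (1 + 0.0712 × 11.6) / [11.6 × (0.456 × 6.70 − 0.0712) − 1] = 28.67 / 33.61 = 0.8528 mg/L.

S ≈ 0.853 mg/L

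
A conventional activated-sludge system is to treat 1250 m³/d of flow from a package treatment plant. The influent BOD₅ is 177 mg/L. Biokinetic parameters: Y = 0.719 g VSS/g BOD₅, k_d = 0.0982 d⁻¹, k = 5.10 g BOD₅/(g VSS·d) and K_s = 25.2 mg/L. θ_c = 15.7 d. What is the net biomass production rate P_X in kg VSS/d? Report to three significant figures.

P_X ≈ 62.2 kg VSS/d

For a completely mixed reactor with recycle the Lawrence–McCarty relation gives S = K_s·(1 + k_d·θ_c) / [θ_c·(Y·k − k_d) − 1] = 25.2 × (1 + 0.0982 × 15.7) / [15.7 × (0.719 × 5.10 − 0.0982) − 1] = 64.05 / 55.03 = 1.164 mg/L.
Observed yield with endogenous decay: Y_obs = Y / (1 + k_d·θ_c) = 0.719 / (1 + 0.0982 × 15.7) = 0.719 / 2.542 = 0.2829 g VSS/g BOD₅.
Substrate removed = Q·(S₀ − S) = 1250 m³/d × (177 − 1.16) g/m³ = 2.2×10^5 g/d = 219.8 kg/d.
P_X = Y_obs · Q(S₀ − S) = 0.2829 × 219.8 = 62.18 kg VSS/d.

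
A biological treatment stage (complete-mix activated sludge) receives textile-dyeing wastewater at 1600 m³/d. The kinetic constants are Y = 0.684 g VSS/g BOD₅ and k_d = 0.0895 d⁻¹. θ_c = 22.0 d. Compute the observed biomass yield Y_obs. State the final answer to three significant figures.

Y_obs ≈ 0.230 g VSS/g BOD₅

Observed yield with endogenous decay: Y_obs = Y / (1 + k_d·θ_c) = 0.684 / (1 + 0.0895 × 22.0) = 0.684 / 2.969 = 0.2304 g VSS/g BOD₅.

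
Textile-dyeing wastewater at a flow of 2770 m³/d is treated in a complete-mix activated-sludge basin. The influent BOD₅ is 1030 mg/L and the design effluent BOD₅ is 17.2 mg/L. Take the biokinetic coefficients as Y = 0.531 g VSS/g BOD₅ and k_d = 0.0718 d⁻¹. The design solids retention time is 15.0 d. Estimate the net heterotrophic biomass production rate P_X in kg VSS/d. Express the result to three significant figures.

P_X ≈ 717 kg VSS/d

Observed yield with endogenous decay: Y_obs = Y / (1 + k_d·θ_c) = 0.531 / (1 + 0.0718 × 15.0) = 0.531 / 2.077 = 0.2557 g VSS/g BOD₅.
ΔS = 1030 − 17.2 = 1013 mg/L, so the substrate removal rate is 2770 × 1013/1000 = 2805 kg BOD₅/d.
So the net sludge growth is P_X = 0.2557 × 2805 = 717.2 kg VSS/d.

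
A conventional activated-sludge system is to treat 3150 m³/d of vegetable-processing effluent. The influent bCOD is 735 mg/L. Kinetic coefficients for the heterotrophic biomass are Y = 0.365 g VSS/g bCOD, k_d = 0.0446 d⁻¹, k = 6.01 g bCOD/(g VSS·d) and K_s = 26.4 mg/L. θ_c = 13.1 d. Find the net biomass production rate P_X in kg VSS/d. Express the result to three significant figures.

From the Monod/SRT balance for a CMAS, S = K_s·(1+k_d θ_c)/[θ_c·(Y k − k_d) − 1] = 26.4 × (1 + 0.0446 × 13.1) / [13.1 × (0.365 × 6.01 − 0.0446) − 1] = 41.82 / 27.15 = 1.540 mg/L.
Observed yield with endogenous decay: Y_obs = Y / (1 + k_d·θ_c) = 0.365 / (1 + 0.0446 × 13.1) = 0.365 / 1.584 = 0.2304 g VSS/g bCOD.
ΔS = 735 − 1.54 = 733.5 mg/L, so the substrate removal rate is 3150 × 733.5/1000 = 2310 kg bCOD/d.
P_X = Y_obs · Q(S₀ − S) = 0.2304 × 2310 = 532.3 kg VSS/d.

P_X ≈ 532 kg VSS/d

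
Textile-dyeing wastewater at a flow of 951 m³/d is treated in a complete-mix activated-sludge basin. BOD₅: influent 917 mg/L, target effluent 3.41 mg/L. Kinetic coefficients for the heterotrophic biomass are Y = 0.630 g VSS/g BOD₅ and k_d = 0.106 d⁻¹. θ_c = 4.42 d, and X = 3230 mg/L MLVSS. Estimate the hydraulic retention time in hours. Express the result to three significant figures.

τ ≈ 12.9 h

Rearranging the biomass balance for a CMAS with decay, V = Y·Q·ΔS·θ_c / [X·(1+k_d θ_c)] = 0.630 × 951 × (917 − 3.41) × 4.42 / [3230 × (1 + 0.106 × 4.42)] = 2.42×10^6 / 4743 = 510.0 m³.
τ = V/Q = 510.0/951 = 0.5363 d, or 12.87 h.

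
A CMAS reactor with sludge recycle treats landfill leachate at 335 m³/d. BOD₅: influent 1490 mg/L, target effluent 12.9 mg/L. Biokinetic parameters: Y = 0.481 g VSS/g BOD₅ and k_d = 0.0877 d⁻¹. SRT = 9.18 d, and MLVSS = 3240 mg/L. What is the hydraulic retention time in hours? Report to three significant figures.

Rearranging the biomass balance for a CMAS with decay, V = Y·Q·ΔS·θ_c / [X·(1+k_d θ_c)] = 0.481 × 335 × (1490 − 12.9) × 9.18 / [3240 × (1 + 0.0877 × 9.18)] = 2.18×10^6 / 5848 = 373.6 m³.
τ = V/Q = 373.6/335 = 1.115 d, or 26.76 h.

τ ≈ 26.8 h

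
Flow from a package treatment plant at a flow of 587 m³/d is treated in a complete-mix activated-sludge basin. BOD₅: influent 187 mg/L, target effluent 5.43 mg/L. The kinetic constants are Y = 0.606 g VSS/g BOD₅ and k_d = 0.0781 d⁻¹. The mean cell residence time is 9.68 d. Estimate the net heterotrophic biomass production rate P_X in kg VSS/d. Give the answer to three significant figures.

P_X ≈ 36.8 kg VSS/d

The observed yield is Y_obs = Y/(1 + k_d·θ_c) = 0.606 / (1 + 0.0781 × 9.68) = 0.606 / 1.756 = 0.3451 g VSS per g BOD₅ removed.
ΔS = 187 − 5.43 = 181.6 mg/L, so the substrate removal rate is 587 × 181.6/1000 = 106.6 kg BOD₅/d.
P_X = Y_obs · Q(S₀ − S) = 0.3451 × 106.6 = 36.78 kg VSS/d.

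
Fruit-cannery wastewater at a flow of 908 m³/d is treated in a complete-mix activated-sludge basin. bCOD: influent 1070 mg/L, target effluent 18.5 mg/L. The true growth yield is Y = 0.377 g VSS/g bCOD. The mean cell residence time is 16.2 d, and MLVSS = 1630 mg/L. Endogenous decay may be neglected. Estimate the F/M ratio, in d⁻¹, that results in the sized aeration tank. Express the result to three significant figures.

V·X = Y·Q·ΔS·θ_c gives V = 0.377 × 908 × (1070 − 18.5) × 16.2 / 1630 = 3577 m³.
F/M = applied load / biomass = Q·S₀/(V·X) = 908 × 1070 / (3577 × 1630) = 0.1666 d⁻¹.

F/M ≈ 0.167 d⁻¹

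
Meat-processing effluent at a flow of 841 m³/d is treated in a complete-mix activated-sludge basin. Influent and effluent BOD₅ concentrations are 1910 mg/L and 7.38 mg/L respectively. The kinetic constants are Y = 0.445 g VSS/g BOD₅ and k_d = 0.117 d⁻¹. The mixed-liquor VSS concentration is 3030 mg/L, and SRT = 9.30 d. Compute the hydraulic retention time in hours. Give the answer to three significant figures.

τ ≈ 29.9 h

Rearranging the biomass balance for a CMAS with decay, V = Y·Q·ΔS·θ_c / [X·(1+k_d θ_c)] = 0.445 × 841 × (1910 − 7.38) × 9.30 / [3030 × (1 + 0.117 × 9.30)] = 6.62×10^6 / 6327 = 1047 m³.
τ = V/Q = 1047/841 = 1.245 d, or 29.87 h.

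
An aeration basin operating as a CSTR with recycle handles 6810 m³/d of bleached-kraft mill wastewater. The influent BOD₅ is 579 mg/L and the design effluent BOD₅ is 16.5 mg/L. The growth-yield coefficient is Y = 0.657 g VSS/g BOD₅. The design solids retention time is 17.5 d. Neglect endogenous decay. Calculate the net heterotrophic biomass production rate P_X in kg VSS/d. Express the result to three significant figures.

P_X ≈ 2520 kg VSS/d

With endogenous decay neglected, the observed yield equals the true yield: Y_obs = Y = 0.657 g VSS/g BOD₅.
Q·(S₀ − S) = 6810 × (579 − 16.5) × 10⁻³ = 3831 kg/d removed.
Biomass produced: P_X = Y_obs·Q·ΔS = 0.6570 × 3831 ≈ 2517 kg VSS/d.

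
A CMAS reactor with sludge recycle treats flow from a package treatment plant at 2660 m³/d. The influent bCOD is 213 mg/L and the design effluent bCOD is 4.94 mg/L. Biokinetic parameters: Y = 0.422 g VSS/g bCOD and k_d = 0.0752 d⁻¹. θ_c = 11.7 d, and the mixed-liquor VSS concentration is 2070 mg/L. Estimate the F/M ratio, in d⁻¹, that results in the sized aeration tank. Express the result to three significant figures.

From the SRT design equation V = Y Q (S₀−S) θ_c / [X (1 + k_d θ_c)] = 0.422 × 2660 × (213 − 4.94) × 11.7 / [2070 × (1 + 0.0752 × 11.7)] = 2.73×10^6 / 3891 = 702.2 m³.
Food-to-microorganism ratio F/M = Q S₀ / (V X) = 2660 × 213 / (702.2 × 2070) = 0.3898 d⁻¹.

F/M ≈ 0.390 d⁻¹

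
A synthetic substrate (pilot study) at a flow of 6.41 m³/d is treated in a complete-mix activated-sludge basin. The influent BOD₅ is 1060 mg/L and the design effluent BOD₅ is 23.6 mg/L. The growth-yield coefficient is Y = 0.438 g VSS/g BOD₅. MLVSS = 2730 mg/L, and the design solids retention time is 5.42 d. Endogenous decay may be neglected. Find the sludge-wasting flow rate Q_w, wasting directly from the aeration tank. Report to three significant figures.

Biomass mass balance (decay neglected): V·X = Y·Q·(S₀ − S)·θ_c, so V = 0.438 × 6.41 × (1060 − 23.6) × 5.42 / 2730 = 5.777 m³.
With mixed-liquor wasting, θ_c = V/Q_w, so Q_w = V/θ_c = 5.777/5.42 = 1.066 m³/d.

Q_w ≈ 1.07 m³/d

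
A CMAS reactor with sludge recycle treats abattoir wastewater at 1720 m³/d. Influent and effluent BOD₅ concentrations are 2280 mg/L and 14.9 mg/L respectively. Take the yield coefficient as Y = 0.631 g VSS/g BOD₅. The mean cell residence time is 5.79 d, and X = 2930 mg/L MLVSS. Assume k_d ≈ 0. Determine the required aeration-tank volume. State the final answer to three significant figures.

With k_d = 0 the design equation reduces to V = Y Q (S₀−S) θ_c / X = 0.631 × 1720 × (2280 − 14.9) × 5.79 / 2930 = 4858 m³.

V ≈ 4860 m³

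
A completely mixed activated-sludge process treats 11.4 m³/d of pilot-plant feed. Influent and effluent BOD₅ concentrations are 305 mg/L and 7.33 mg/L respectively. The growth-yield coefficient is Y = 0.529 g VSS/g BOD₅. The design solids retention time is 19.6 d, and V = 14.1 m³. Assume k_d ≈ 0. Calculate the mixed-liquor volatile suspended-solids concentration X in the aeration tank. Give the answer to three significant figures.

X = Y·Q·ΔS·θ_c / V = 0.529 × 11.4 × (305 − 7.33) × 19.6 / 14.1 = 2495 mg/L.

X ≈ 2500 mg/L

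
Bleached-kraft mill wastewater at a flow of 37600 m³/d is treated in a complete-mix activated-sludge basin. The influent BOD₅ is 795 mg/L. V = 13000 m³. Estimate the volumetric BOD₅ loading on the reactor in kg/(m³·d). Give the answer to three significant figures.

L_v ≈ 2.30 kg BOD₅/(m³·d)

Volumetric loading L_v = Q·S₀ / V = 37600 × 795 g/m³ / 13000 m³ = 2299 g/(m³·d) = 2.299 kg BOD₅/(m³·d).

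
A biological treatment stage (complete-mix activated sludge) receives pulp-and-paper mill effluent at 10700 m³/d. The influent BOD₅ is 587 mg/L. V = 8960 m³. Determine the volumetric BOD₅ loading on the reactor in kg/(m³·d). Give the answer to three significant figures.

L_v ≈ 0.701 kg BOD₅/(m³·d)

Applied BOD₅ load per unit volume = Q·S₀/V = (10700 × 587/1000)/8960 = 0.7010 kg BOD₅·m⁻³·d⁻¹.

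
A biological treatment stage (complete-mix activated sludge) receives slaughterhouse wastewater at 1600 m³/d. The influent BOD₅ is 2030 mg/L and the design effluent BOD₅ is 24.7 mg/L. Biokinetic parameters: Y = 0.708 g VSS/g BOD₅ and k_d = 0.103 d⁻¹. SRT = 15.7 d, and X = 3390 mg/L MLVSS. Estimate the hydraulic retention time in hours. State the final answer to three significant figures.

Rearranging the biomass balance for a CMAS with decay, V = Y·Q·ΔS·θ_c / [X·(1+k_d θ_c)] = 0.708 × 1600 × (2030 − 24.7) × 15.7 / [3390 × (1 + 0.103 × 15.7)] = 3.57×10^7 / 8872 = 4020 m³.
HRT = V/Q = 4020 m³ / 1600 m³·d⁻¹ = 2.512 d × 24 = 60.30 h.

τ ≈ 60.3 h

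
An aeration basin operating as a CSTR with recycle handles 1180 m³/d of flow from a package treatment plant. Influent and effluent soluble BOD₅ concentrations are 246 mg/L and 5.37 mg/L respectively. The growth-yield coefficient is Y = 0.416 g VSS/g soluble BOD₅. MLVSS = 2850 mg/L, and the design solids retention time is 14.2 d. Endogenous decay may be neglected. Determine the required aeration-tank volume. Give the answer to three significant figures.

V ≈ 589 m³

Biomass mass balance (decay neglected): V·X = Y·Q·(S₀ − S)·θ_c, so V = 0.416 × 1180 × (246 − 5.37) × 14.2 / 2850 = 588.5 m³.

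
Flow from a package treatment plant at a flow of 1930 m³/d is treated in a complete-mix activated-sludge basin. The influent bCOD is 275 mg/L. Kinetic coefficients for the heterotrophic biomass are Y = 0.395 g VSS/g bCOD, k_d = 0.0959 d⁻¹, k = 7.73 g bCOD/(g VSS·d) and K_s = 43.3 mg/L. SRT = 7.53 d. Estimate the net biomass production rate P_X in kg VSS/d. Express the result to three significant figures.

P_X ≈ 120 kg VSS/d

From the Monod/SRT balance for a CMAS, S = K_s·(1+k_d θ_c)/[θ_c·(Y k − k_d) − 1] = 43.3 × (1 + 0.0959 × 7.53) / [7.53 × (0.395 × 7.73 − 0.0959) − 1] = 74.57 / 21.27 = 3.506 mg/L.
Correct the yield for decay: Y_obs = Y/(1 + k_d θ_c) = 0.395 / (1 + 0.0959 × 7.53) = 0.395 / 1.722 = 0.2294.
Q·(S₀ − S) = 1930 × (275 − 3.51) × 10⁻³ = 524.0 kg/d removed.
P_X = Y_obs · Q(S₀ − S) = 0.2294 × 524.0 = 120.2 kg VSS/d.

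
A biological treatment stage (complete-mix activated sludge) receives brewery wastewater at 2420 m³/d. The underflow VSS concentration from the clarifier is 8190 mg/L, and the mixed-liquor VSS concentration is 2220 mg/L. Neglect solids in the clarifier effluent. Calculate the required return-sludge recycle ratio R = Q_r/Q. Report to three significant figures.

Mass balance around the secondary clarifier (neglecting effluent solids): R = X / (X_r − X) = 2220 / (8190 − 2220) = 0.3719.

R ≈ 0.372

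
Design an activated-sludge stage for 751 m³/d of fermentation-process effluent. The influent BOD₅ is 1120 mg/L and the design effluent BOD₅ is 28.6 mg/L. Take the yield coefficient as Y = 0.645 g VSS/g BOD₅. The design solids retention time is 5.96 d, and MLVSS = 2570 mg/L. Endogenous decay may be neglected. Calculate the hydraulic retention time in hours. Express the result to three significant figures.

τ ≈ 39.2 h

Biomass mass balance (decay neglected): V·X = Y·Q·(S₀ − S)·θ_c, so V = 0.645 × 751 × (1120 − 28.6) × 5.96 / 2570 = 1226 m³.
HRT = V/Q = 1226 m³ / 751 m³·d⁻¹ = 1.633 d × 24 = 39.18 h.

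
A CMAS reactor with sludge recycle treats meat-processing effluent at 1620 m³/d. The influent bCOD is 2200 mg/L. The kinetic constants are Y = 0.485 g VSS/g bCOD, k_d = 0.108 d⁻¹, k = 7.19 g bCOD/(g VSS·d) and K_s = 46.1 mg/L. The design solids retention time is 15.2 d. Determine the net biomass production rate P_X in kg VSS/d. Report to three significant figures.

P_X ≈ 654 kg VSS/d

For a completely mixed reactor with recycle the Lawrence–McCarty relation gives S = K_s·(1 + k_d·θ_c) / [θ_c·(Y·k − k_d) − 1] = 46.1 × (1 + 0.108 × 15.2) / [15.2 × (0.485 × 7.19 − 0.108) − 1] = 121.8 / 50.36 = 2.418 mg/L.
Correct the yield for decay: Y_obs = Y/(1 + k_d θ_c) = 0.485 / (1 + 0.108 × 15.2) = 0.485 / 2.642 = 0.1836.
Mass of bCOD removed per day: Q(S₀ − S) = 1620 × 2198 g/m³ = 3560 kg/d.
So the net sludge growth is P_X = 0.1836 × 3560 = 653.6 kg VSS/d.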